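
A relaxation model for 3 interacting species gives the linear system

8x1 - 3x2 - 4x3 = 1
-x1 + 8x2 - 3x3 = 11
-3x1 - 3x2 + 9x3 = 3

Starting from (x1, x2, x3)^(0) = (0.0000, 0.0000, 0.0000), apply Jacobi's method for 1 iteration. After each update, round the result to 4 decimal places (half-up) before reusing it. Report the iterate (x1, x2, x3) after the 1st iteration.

Iteration 1:
  x1 = (1 - (-3)·0.0000 - (-4)·0.0000) / (8) = 0.1250
  x2 = (11 - (-1)·0.0000 - (-3)·0.0000) / (8) = 1.3750
  x3 = (3 - (-3)·0.0000 - (-3)·0.0000) / (9) = 0.3333

(0.1250, 1.3750, 0.3333)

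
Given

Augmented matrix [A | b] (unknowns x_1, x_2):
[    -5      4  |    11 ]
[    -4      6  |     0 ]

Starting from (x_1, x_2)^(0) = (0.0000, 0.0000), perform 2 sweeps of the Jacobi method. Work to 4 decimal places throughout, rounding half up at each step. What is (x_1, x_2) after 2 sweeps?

(-2.2000, -1.4667)

Iteration 1:
  x_1 = (11 - (4)·0.0000) / (-5) = -2.2000
  x_2 = (0 - (-4)·0.0000) / (6) = 0.0000
Iteration 2:
  x_1 = (11 - (4)·0.0000) / (-5) = -2.2000
  x_2 = (0 - (-4)·-2.2000) / (6) = -1.4667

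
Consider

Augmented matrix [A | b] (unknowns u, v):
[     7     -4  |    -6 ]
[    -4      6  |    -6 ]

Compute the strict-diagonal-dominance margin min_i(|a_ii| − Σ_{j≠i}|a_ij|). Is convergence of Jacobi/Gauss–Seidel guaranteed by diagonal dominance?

2

row 1: |7| − (4) = 3
row 2: |6| − (4) = 2
minimum over rows = 2 → strictly diagonally dominant (convergence guaranteed)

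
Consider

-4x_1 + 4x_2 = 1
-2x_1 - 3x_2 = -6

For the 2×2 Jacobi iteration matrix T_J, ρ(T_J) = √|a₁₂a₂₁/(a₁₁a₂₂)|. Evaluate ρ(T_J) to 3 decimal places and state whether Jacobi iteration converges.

0.816

a₁₂a₂₁/(a₁₁a₂₂) = (4)·(-2) / ((-4)·(-3)) = -0.666667
ρ = √|-0.666667| = √0.666667 = 0.816
ρ < 1, so Jacobi converges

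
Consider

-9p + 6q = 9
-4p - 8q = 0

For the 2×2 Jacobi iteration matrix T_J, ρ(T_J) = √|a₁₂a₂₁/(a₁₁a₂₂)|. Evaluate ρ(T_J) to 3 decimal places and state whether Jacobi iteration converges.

a₁₂a₂₁/(a₁₁a₂₂) = (6)·(-4) / ((-9)·(-8)) = -0.333333
ρ = √|-0.333333| = √0.333333 = 0.577
ρ < 1, so Jacobi converges

0.577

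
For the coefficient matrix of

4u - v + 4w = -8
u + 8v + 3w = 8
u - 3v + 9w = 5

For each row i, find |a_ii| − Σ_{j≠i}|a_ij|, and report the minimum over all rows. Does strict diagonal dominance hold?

-1

row 1: |4| − (1+4) = -1
row 2: |8| − (1+3) = 4
row 3: |9| − (1+3) = 5
minimum over rows = -1 → not strictly diagonally dominant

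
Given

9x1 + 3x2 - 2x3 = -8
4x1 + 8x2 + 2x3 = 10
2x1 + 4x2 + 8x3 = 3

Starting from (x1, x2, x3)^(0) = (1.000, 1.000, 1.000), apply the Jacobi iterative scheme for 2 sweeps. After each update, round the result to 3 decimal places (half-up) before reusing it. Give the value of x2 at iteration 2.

Iteration 1:
  x1 = (-8 - (3)·1.000 - (-2)·1.000) / (9) = -1.000
  x2 = (10 - (4)·1.000 - (2)·1.000) / (8) = 0.500
  x3 = (3 - (2)·1.000 - (4)·1.000) / (8) = -0.375
Iteration 2:
  x1 = (-8 - (3)·0.500 - (-2)·-0.375) / (9) = -1.139
  x2 = (10 - (4)·-1.000 - (2)·-0.375) / (8) = 1.844
  x3 = (3 - (2)·-1.000 - (4)·0.500) / (8) = 0.375

1.844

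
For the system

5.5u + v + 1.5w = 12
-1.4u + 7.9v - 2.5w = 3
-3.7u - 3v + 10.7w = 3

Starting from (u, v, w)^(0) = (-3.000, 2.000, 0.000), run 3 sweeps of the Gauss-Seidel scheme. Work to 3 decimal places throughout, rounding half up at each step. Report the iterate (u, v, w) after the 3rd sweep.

Iteration 1:
  u = (12 - (1)·2.000 - (1.5)·0.000) / (5.5) = 1.818
  v = (3 - (-1.4)·1.818 - (-2.5)·0.000) / (7.9) = 0.702
  w = (3 - (-3.7)·1.818 - (-3)·0.702) / (10.7) = 1.106
Iteration 2:
  u = (12 - (1)·0.702 - (1.5)·1.106) / (5.5) = 1.753
  v = (3 - (-1.4)·1.753 - (-2.5)·1.106) / (7.9) = 1.040
  w = (3 - (-3.7)·1.753 - (-3)·1.040) / (10.7) = 1.178
Iteration 3:
  u = (12 - (1)·1.040 - (1.5)·1.178) / (5.5) = 1.671
  v = (3 - (-1.4)·1.671 - (-2.5)·1.178) / (7.9) = 1.049
  w = (3 - (-3.7)·1.671 - (-3)·1.049) / (10.7) = 1.152

(1.671, 1.049, 1.152)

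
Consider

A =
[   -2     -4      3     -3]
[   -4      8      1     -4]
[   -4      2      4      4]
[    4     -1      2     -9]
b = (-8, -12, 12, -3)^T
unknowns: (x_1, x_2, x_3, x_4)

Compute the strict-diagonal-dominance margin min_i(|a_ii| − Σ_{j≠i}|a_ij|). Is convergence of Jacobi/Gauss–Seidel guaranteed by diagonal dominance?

row 1: |-2| − (4+3+3) = -8
row 2: |8| − (4+1+4) = -1
row 3: |4| − (4+2+4) = -6
row 4: |-9| − (4+1+2) = 2
minimum over rows = -8 → not strictly diagonally dominant

-8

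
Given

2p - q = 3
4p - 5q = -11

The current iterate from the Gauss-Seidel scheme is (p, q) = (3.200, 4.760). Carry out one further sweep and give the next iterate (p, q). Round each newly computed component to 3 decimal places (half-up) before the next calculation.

One sweep:
  p = (3 - (-1)·4.760) / (2) = 3.880
  q = (-11 - (4)·3.880) / (-5) = 5.304

(3.880, 5.304)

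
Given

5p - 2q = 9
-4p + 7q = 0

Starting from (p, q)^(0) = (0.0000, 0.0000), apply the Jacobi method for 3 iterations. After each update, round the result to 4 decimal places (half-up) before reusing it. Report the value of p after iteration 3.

Iteration 1:
  p = (9 - (-2)·0.0000) / (5) = 1.8000
  q = (0 - (-4)·0.0000) / (7) = 0.0000
Iteration 2:
  p = (9 - (-2)·0.0000) / (5) = 1.8000
  q = (0 - (-4)·1.8000) / (7) = 1.0286
Iteration 3:
  p = (9 - (-2)·1.0286) / (5) = 2.2114
  q = (0 - (-4)·1.8000) / (7) = 1.0286

2.2114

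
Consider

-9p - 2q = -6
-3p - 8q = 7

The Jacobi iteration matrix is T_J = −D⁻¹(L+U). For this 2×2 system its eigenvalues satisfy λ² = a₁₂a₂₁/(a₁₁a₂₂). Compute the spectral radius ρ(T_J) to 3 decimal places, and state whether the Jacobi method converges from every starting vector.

0.289

a₁₂a₂₁/(a₁₁a₂₂) = (-2)·(-3) / ((-9)·(-8)) = 0.083333
ρ = √|0.083333| = √0.083333 = 0.289
ρ < 1, so Jacobi converges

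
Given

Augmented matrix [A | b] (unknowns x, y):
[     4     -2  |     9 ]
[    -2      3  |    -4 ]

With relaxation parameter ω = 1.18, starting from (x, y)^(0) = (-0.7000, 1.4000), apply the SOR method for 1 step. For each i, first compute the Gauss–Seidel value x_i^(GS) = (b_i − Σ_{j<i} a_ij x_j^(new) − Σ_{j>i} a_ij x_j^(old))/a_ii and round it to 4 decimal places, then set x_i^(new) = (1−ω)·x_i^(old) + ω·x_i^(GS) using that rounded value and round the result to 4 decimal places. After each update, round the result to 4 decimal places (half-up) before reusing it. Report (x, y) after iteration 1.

Iteration 1:
  x: GS value = (9 - (-2)·1.4000) / (4) = 2.9500;  x ← (1−ω)·-0.7000 + ω·2.9500 = 3.6070
  y: GS value = (-4 - (-2)·3.6070) / (3) = 1.0713;  y ← (1−ω)·1.4000 + ω·1.0713 = 1.0121

(3.6070, 1.0121)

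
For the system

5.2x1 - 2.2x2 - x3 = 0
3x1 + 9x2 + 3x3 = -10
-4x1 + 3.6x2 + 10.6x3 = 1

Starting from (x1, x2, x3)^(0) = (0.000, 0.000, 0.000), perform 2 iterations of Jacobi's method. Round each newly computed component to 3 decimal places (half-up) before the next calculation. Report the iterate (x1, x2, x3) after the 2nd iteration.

(-0.452, -1.142, 0.472)

Iteration 1:
  x1 = (0 - (-2.2)·0.000 - (-1)·0.000) / (5.2) = 0.000
  x2 = (-10 - (3)·0.000 - (3)·0.000) / (9) = -1.111
  x3 = (1 - (-4)·0.000 - (3.6)·0.000) / (10.6) = 0.094
Iteration 2:
  x1 = (0 - (-2.2)·-1.111 - (-1)·0.094) / (5.2) = -0.452
  x2 = (-10 - (3)·0.000 - (3)·0.094) / (9) = -1.142
  x3 = (1 - (-4)·0.000 - (3.6)·-1.111) / (10.6) = 0.472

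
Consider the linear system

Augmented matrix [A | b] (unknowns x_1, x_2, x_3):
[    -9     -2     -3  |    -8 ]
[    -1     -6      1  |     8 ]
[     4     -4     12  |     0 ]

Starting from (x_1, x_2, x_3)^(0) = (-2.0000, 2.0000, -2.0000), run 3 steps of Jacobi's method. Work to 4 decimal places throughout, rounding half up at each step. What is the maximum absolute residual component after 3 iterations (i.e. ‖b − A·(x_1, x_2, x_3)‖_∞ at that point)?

4.0168

Iteration 1:
  x_1 = (-8 - (-2)·2.0000 - (-3)·-2.0000) / (-9) = 1.1111
  x_2 = (8 - (-1)·-2.0000 - (1)·-2.0000) / (-6) = -1.3333
  x_3 = (0 - (4)·-2.0000 - (-4)·2.0000) / (12) = 1.3333
Iteration 2:
  x_1 = (-8 - (-2)·-1.3333 - (-3)·1.3333) / (-9) = 0.7407
  x_2 = (8 - (-1)·1.1111 - (1)·1.3333) / (-6) = -1.2963
  x_3 = (0 - (4)·1.1111 - (-4)·-1.3333) / (12) = -0.8148
Iteration 3:
  x_1 = (-8 - (-2)·-1.2963 - (-3)·-0.8148) / (-9) = 1.4486
  x_2 = (8 - (-1)·0.7407 - (1)·-0.8148) / (-6) = -1.5926
  x_3 = (0 - (4)·0.7407 - (-4)·-1.2963) / (12) = -0.6790
Residual b − A·x = (-0.1848, 0.5720, -4.0168); ∞-norm = 4.0168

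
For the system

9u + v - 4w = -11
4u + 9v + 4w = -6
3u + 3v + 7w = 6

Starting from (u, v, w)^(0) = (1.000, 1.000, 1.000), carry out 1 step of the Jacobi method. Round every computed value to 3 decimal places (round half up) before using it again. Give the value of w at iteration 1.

0.000

Iteration 1:
  u = (-11 - (1)·1.000 - (-4)·1.000) / (9) = -0.889
  v = (-6 - (4)·1.000 - (4)·1.000) / (9) = -1.556
  w = (6 - (3)·1.000 - (3)·1.000) / (7) = 0.000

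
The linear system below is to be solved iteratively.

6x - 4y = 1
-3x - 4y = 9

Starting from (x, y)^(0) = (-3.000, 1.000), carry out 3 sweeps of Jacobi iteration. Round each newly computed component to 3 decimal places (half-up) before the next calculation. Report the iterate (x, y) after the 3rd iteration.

Iteration 1:
  x = (1 - (-4)·1.000) / (6) = 0.833
  y = (9 - (-3)·-3.000) / (-4) = 0.000
Iteration 2:
  x = (1 - (-4)·0.000) / (6) = 0.167
  y = (9 - (-3)·0.833) / (-4) = -2.875
Iteration 3:
  x = (1 - (-4)·-2.875) / (6) = -1.750
  y = (9 - (-3)·0.167) / (-4) = -2.375

(-1.750, -2.375)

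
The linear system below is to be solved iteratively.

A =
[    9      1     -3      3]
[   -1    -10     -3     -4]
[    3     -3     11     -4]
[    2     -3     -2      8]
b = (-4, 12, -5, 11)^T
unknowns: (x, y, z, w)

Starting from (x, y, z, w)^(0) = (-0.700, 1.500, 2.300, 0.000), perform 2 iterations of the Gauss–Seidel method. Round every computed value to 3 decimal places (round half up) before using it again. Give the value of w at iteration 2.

1.085

Iteration 1:
  x = (-4 - (1)·1.500 - (-3)·2.300 - (3)·0.000) / (9) = 0.156
  y = (12 - (-1)·0.156 - (-3)·2.300 - (-4)·0.000) / (-10) = -1.906
  z = (-5 - (3)·0.156 - (-3)·-1.906 - (-4)·0.000) / (11) = -1.017
  w = (11 - (2)·0.156 - (-3)·-1.906 - (-2)·-1.017) / (8) = 0.367
Iteration 2:
  x = (-4 - (1)·-1.906 - (-3)·-1.017 - (3)·0.367) / (9) = -0.694
  y = (12 - (-1)·-0.694 - (-3)·-1.017 - (-4)·0.367) / (-10) = -0.972
  z = (-5 - (3)·-0.694 - (-3)·-0.972 - (-4)·0.367) / (11) = -0.397
  w = (11 - (2)·-0.694 - (-3)·-0.972 - (-2)·-0.397) / (8) = 1.085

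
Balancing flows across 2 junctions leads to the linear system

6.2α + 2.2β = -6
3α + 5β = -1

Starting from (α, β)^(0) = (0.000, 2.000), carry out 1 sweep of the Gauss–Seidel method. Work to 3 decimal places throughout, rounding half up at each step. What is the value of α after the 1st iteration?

-1.677

Iteration 1:
  α = (-6 - (2.2)·2.000) / (6.2) = -1.677
  β = (-1 - (3)·-1.677) / (5) = 0.806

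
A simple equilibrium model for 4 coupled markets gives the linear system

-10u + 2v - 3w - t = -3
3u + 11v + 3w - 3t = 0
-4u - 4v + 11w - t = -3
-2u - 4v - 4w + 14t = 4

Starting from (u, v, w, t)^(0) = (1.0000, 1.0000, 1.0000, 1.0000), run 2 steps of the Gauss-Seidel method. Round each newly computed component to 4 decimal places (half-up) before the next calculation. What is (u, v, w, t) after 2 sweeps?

Iteration 1:
  u = (-3 - (2)·1.0000 - (-3)·1.0000 - (-1)·1.0000) / (-10) = 0.1000
  v = (0 - (3)·0.1000 - (3)·1.0000 - (-3)·1.0000) / (11) = -0.0273
  w = (-3 - (-4)·0.1000 - (-4)·-0.0273 - (-1)·1.0000) / (11) = -0.1554
  t = (4 - (-2)·0.1000 - (-4)·-0.0273 - (-4)·-0.1554) / (14) = 0.2478
Iteration 2:
  u = (-3 - (2)·-0.0273 - (-3)·-0.1554 - (-1)·0.2478) / (-10) = 0.3164
  v = (0 - (3)·0.3164 - (3)·-0.1554 - (-3)·0.2478) / (11) = 0.0237
  w = (-3 - (-4)·0.3164 - (-4)·0.0237 - (-1)·0.2478) / (11) = -0.1265
  t = (4 - (-2)·0.3164 - (-4)·0.0237 - (-4)·-0.1265) / (14) = 0.3015

(0.3164, 0.0237, -0.1265, 0.3015)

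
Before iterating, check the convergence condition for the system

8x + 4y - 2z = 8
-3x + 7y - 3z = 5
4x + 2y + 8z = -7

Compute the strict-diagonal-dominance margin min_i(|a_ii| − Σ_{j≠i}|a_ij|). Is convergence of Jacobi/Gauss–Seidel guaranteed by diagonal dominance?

1

row 1: |8| − (4+2) = 2
row 2: |7| − (3+3) = 1
row 3: |8| − (4+2) = 2
minimum over rows = 1 → strictly diagonally dominant (convergence guaranteed)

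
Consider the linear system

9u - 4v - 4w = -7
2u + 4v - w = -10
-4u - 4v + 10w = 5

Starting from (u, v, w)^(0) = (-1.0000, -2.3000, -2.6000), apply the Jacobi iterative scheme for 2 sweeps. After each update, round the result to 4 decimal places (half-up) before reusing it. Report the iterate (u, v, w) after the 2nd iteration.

(-2.3200, -1.2272, -1.7422)

Iteration 1:
  u = (-7 - (-4)·-2.3000 - (-4)·-2.6000) / (9) = -2.9556
  v = (-10 - (2)·-1.0000 - (-1)·-2.6000) / (4) = -2.6500
  w = (5 - (-4)·-1.0000 - (-4)·-2.3000) / (10) = -0.8200
Iteration 2:
  u = (-7 - (-4)·-2.6500 - (-4)·-0.8200) / (9) = -2.3200
  v = (-10 - (2)·-2.9556 - (-1)·-0.8200) / (4) = -1.2272
  w = (5 - (-4)·-2.9556 - (-4)·-2.6500) / (10) = -1.7422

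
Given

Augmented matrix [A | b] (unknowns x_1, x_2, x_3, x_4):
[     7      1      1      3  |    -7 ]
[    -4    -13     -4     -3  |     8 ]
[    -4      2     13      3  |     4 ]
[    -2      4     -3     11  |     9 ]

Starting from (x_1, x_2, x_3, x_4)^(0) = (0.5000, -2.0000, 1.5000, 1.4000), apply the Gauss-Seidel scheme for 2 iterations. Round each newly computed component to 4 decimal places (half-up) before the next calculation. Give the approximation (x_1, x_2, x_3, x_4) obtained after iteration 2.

Iteration 1:
  x_1 = (-7 - (1)·-2.0000 - (1)·1.5000 - (3)·1.4000) / (7) = -1.5286
  x_2 = (8 - (-4)·-1.5286 - (-4)·1.5000 - (-3)·1.4000) / (-13) = -0.9297
  x_3 = (4 - (-4)·-1.5286 - (2)·-0.9297 - (3)·1.4000) / (13) = -0.3427
  x_4 = (9 - (-2)·-1.5286 - (4)·-0.9297 - (-3)·-0.3427) / (11) = 0.7849
Iteration 2:
  x_1 = (-7 - (1)·-0.9297 - (1)·-0.3427 - (3)·0.7849) / (7) = -1.1546
  x_2 = (8 - (-4)·-1.1546 - (-4)·-0.3427 - (-3)·0.7849) / (-13) = -0.3358
  x_3 = (4 - (-4)·-1.1546 - (2)·-0.3358 - (3)·0.7849) / (13) = -0.1770
  x_4 = (9 - (-2)·-1.1546 - (4)·-0.3358 - (-3)·-0.1770) / (11) = 0.6821

(-1.1546, -0.3358, -0.1770, 0.6821)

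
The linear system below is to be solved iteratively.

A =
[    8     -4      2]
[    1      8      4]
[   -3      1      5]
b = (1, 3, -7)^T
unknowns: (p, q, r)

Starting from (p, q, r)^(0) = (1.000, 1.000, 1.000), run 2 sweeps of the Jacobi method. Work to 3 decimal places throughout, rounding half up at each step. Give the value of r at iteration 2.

Iteration 1:
  p = (1 - (-4)·1.000 - (2)·1.000) / (8) = 0.375
  q = (3 - (1)·1.000 - (4)·1.000) / (8) = -0.250
  r = (-7 - (-3)·1.000 - (1)·1.000) / (5) = -1.000
Iteration 2:
  p = (1 - (-4)·-0.250 - (2)·-1.000) / (8) = 0.250
  q = (3 - (1)·0.375 - (4)·-1.000) / (8) = 0.828
  r = (-7 - (-3)·0.375 - (1)·-0.250) / (5) = -1.125

-1.125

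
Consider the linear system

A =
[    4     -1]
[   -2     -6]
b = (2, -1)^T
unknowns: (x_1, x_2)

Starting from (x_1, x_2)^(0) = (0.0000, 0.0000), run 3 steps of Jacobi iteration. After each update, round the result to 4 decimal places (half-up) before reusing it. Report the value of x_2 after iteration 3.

-0.0139

Iteration 1:
  x_1 = (2 - (-1)·0.0000) / (4) = 0.5000
  x_2 = (-1 - (-2)·0.0000) / (-6) = 0.1667
Iteration 2:
  x_1 = (2 - (-1)·0.1667) / (4) = 0.5417
  x_2 = (-1 - (-2)·0.5000) / (-6) = 0.0000
Iteration 3:
  x_1 = (2 - (-1)·0.0000) / (4) = 0.5000
  x_2 = (-1 - (-2)·0.5417) / (-6) = -0.0139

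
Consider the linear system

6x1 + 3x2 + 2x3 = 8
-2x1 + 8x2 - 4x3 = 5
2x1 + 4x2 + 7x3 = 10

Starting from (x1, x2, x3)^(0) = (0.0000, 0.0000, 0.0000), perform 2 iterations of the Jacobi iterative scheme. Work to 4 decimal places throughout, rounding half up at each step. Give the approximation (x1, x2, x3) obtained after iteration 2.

Iteration 1:
  x1 = (8 - (3)·0.0000 - (2)·0.0000) / (6) = 1.3333
  x2 = (5 - (-2)·0.0000 - (-4)·0.0000) / (8) = 0.6250
  x3 = (10 - (2)·0.0000 - (4)·0.0000) / (7) = 1.4286
Iteration 2:
  x1 = (8 - (3)·0.6250 - (2)·1.4286) / (6) = 0.5446
  x2 = (5 - (-2)·1.3333 - (-4)·1.4286) / (8) = 1.6726
  x3 = (10 - (2)·1.3333 - (4)·0.6250) / (7) = 0.6905

(0.5446, 1.6726, 0.6905)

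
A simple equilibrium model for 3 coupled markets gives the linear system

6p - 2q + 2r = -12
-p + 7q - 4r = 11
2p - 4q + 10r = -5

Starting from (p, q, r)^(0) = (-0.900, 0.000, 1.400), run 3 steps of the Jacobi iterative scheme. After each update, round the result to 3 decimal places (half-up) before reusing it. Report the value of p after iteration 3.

-1.952

Iteration 1:
  p = (-12 - (-2)·0.000 - (2)·1.400) / (6) = -2.467
  q = (11 - (-1)·-0.900 - (-4)·1.400) / (7) = 2.243
  r = (-5 - (2)·-0.900 - (-4)·0.000) / (10) = -0.320
Iteration 2:
  p = (-12 - (-2)·2.243 - (2)·-0.320) / (6) = -1.146
  q = (11 - (-1)·-2.467 - (-4)·-0.320) / (7) = 1.036
  r = (-5 - (2)·-2.467 - (-4)·2.243) / (10) = 0.891
Iteration 3:
  p = (-12 - (-2)·1.036 - (2)·0.891) / (6) = -1.952
  q = (11 - (-1)·-1.146 - (-4)·0.891) / (7) = 1.917
  r = (-5 - (2)·-1.146 - (-4)·1.036) / (10) = 0.144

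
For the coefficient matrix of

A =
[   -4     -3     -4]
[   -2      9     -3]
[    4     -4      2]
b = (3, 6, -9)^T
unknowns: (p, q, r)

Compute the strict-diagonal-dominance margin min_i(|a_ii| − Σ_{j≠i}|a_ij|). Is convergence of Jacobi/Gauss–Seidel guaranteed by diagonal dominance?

row 1: |-4| − (3+4) = -3
row 2: |9| − (2+3) = 4
row 3: |2| − (4+4) = -6
minimum over rows = -6 → not strictly diagonally dominant

-6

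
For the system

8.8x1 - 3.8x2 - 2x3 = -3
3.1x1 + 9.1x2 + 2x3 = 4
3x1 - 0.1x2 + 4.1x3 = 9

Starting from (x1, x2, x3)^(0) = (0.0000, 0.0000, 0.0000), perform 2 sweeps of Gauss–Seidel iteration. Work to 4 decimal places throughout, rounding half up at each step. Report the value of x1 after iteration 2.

Iteration 1:
  x1 = (-3 - (-3.8)·0.0000 - (-2)·0.0000) / (8.8) = -0.3409
  x2 = (4 - (3.1)·-0.3409 - (2)·0.0000) / (9.1) = 0.5557
  x3 = (9 - (3)·-0.3409 - (-0.1)·0.5557) / (4.1) = 2.4581
Iteration 2:
  x1 = (-3 - (-3.8)·0.5557 - (-2)·2.4581) / (8.8) = 0.4577
  x2 = (4 - (3.1)·0.4577 - (2)·2.4581) / (9.1) = -0.2566
  x3 = (9 - (3)·0.4577 - (-0.1)·-0.2566) / (4.1) = 1.8540

0.4577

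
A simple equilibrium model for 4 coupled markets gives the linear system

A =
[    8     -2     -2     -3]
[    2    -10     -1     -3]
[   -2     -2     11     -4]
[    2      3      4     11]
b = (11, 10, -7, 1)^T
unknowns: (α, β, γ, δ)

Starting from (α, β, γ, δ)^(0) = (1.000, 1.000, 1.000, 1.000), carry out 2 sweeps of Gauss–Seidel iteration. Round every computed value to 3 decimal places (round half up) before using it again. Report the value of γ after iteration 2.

-0.589

Iteration 1:
  α = (11 - (-2)·1.000 - (-2)·1.000 - (-3)·1.000) / (8) = 2.250
  β = (10 - (2)·2.250 - (-1)·1.000 - (-3)·1.000) / (-10) = -0.950
  γ = (-7 - (-2)·2.250 - (-2)·-0.950 - (-4)·1.000) / (11) = -0.036
  δ = (1 - (2)·2.250 - (3)·-0.950 - (4)·-0.036) / (11) = -0.046
Iteration 2:
  α = (11 - (-2)·-0.950 - (-2)·-0.036 - (-3)·-0.046) / (8) = 1.111
  β = (10 - (2)·1.111 - (-1)·-0.036 - (-3)·-0.046) / (-10) = -0.760
  γ = (-7 - (-2)·1.111 - (-2)·-0.760 - (-4)·-0.046) / (11) = -0.589
  δ = (1 - (2)·1.111 - (3)·-0.760 - (4)·-0.589) / (11) = 0.310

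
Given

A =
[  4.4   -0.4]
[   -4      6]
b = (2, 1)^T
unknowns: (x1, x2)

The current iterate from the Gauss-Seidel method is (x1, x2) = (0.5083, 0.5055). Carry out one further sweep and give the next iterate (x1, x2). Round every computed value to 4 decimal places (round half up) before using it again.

One sweep:
  x1 = (2 - (-0.4)·0.5055) / (4.4) = 0.5005
  x2 = (1 - (-4)·0.5005) / (6) = 0.5003

(0.5005, 0.5003)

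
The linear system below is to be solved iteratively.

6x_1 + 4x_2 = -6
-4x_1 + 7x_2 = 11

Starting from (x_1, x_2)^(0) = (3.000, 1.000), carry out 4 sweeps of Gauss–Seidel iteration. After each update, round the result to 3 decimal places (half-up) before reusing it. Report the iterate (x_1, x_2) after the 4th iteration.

(-1.473, 0.730)

Iteration 1:
  x_1 = (-6 - (4)·1.000) / (6) = -1.667
  x_2 = (11 - (-4)·-1.667) / (7) = 0.619
Iteration 2:
  x_1 = (-6 - (4)·0.619) / (6) = -1.413
  x_2 = (11 - (-4)·-1.413) / (7) = 0.764
Iteration 3:
  x_1 = (-6 - (4)·0.764) / (6) = -1.509
  x_2 = (11 - (-4)·-1.509) / (7) = 0.709
Iteration 4:
  x_1 = (-6 - (4)·0.709) / (6) = -1.473
  x_2 = (11 - (-4)·-1.473) / (7) = 0.730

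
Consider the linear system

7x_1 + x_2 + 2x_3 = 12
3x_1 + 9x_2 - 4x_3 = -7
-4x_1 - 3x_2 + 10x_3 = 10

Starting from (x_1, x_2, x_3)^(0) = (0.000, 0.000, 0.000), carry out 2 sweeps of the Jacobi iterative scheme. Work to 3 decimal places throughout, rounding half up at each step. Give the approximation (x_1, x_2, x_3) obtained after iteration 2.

Iteration 1:
  x_1 = (12 - (1)·0.000 - (2)·0.000) / (7) = 1.714
  x_2 = (-7 - (3)·0.000 - (-4)·0.000) / (9) = -0.778
  x_3 = (10 - (-4)·0.000 - (-3)·0.000) / (10) = 1.000
Iteration 2:
  x_1 = (12 - (1)·-0.778 - (2)·1.000) / (7) = 1.540
  x_2 = (-7 - (3)·1.714 - (-4)·1.000) / (9) = -0.905
  x_3 = (10 - (-4)·1.714 - (-3)·-0.778) / (10) = 1.452

(1.540, -0.905, 1.452)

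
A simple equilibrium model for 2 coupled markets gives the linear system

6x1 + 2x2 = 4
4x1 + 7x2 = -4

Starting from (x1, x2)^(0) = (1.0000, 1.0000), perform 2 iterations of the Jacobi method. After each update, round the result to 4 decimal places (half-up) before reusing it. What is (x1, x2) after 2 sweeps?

Iteration 1:
  x1 = (4 - (2)·1.0000) / (6) = 0.3333
  x2 = (-4 - (4)·1.0000) / (7) = -1.1429
Iteration 2:
  x1 = (4 - (2)·-1.1429) / (6) = 1.0476
  x2 = (-4 - (4)·0.3333) / (7) = -0.7619

(1.0476, -0.7619)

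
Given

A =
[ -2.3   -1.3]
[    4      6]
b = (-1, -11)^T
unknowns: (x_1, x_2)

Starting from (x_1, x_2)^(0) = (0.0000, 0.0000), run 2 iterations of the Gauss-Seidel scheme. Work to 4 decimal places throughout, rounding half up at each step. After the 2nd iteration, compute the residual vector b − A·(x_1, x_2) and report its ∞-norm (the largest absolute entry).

1.0400

Iteration 1:
  x_1 = (-1 - (-1.3)·0.0000) / (-2.3) = 0.4348
  x_2 = (-11 - (4)·0.4348) / (6) = -2.1232
Iteration 2:
  x_1 = (-1 - (-1.3)·-2.1232) / (-2.3) = 1.6349
  x_2 = (-11 - (4)·1.6349) / (6) = -2.9233
Residual b − A·x = (-1.0400, 0.0002); ∞-norm = 1.0400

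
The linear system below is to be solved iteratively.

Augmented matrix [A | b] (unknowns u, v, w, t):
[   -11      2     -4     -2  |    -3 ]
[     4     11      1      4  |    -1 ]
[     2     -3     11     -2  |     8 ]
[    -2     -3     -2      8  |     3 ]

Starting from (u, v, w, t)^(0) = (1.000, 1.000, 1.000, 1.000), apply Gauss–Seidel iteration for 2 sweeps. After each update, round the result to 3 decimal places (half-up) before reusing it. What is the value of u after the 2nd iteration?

-0.171

Iteration 1:
  u = (-3 - (2)·1.000 - (-4)·1.000 - (-2)·1.000) / (-11) = -0.091
  v = (-1 - (4)·-0.091 - (1)·1.000 - (4)·1.000) / (11) = -0.512
  w = (8 - (2)·-0.091 - (-3)·-0.512 - (-2)·1.000) / (11) = 0.786
  t = (3 - (-2)·-0.091 - (-3)·-0.512 - (-2)·0.786) / (8) = 0.357
Iteration 2:
  u = (-3 - (2)·-0.512 - (-4)·0.786 - (-2)·0.357) / (-11) = -0.171
  v = (-1 - (4)·-0.171 - (1)·0.786 - (4)·0.357) / (11) = -0.230
  w = (8 - (2)·-0.171 - (-3)·-0.230 - (-2)·0.357) / (11) = 0.761
  t = (3 - (-2)·-0.171 - (-3)·-0.230 - (-2)·0.761) / (8) = 0.436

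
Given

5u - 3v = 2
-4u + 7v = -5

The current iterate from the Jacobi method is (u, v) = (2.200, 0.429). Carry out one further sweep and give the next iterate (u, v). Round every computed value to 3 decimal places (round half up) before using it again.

(0.657, 0.543)

One sweep:
  u = (2 - (-3)·0.429) / (5) = 0.657
  v = (-5 - (-4)·2.200) / (7) = 0.543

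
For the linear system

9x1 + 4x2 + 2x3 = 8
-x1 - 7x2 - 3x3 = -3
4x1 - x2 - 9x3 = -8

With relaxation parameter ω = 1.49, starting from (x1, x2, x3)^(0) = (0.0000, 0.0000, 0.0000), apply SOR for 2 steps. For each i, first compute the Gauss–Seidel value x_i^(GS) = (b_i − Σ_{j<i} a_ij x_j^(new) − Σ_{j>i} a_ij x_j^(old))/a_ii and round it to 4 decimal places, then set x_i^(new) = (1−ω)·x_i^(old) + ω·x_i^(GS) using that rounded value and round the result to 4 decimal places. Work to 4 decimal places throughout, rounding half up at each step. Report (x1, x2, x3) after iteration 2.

(-0.2702, -0.8468, 0.2359)

Iteration 1:
  x1: GS value = (8 - (4)·0.0000 - (2)·0.0000) / (9) = 0.8889;  x1 ← (1−ω)·0.0000 + ω·0.8889 = 1.3245
  x2: GS value = (-3 - (-1)·1.3245 - (-3)·0.0000) / (-7) = 0.2394;  x2 ← (1−ω)·0.0000 + ω·0.2394 = 0.3567
  x3: GS value = (-8 - (4)·1.3245 - (-1)·0.3567) / (-9) = 1.4379;  x3 ← (1−ω)·0.0000 + ω·1.4379 = 2.1425
Iteration 2:
  x1: GS value = (8 - (4)·0.3567 - (2)·2.1425) / (9) = 0.2542;  x1 ← (1−ω)·1.3245 + ω·0.2542 = -0.2702
  x2: GS value = (-3 - (-1)·-0.2702 - (-3)·2.1425) / (-7) = -0.4510;  x2 ← (1−ω)·0.3567 + ω·-0.4510 = -0.8468
  x3: GS value = (-8 - (4)·-0.2702 - (-1)·-0.8468) / (-9) = 0.8629;  x3 ← (1−ω)·2.1425 + ω·0.8629 = 0.2359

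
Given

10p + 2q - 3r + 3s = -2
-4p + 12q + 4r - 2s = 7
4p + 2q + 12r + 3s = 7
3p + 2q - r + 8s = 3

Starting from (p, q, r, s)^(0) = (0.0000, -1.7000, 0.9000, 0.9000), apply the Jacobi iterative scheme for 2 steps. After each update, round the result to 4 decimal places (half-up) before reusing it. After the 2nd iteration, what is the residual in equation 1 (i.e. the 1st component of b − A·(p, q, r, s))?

Iteration 1:
  p = (-2 - (2)·-1.7000 - (-3)·0.9000 - (3)·0.9000) / (10) = 0.1400
  q = (7 - (-4)·0.0000 - (4)·0.9000 - (-2)·0.9000) / (12) = 0.4333
  r = (7 - (4)·0.0000 - (2)·-1.7000 - (3)·0.9000) / (12) = 0.6417
  s = (3 - (3)·0.0000 - (2)·-1.7000 - (-1)·0.9000) / (8) = 0.9125
Iteration 2:
  p = (-2 - (2)·0.4333 - (-3)·0.6417 - (3)·0.9125) / (10) = -0.3679
  q = (7 - (-4)·0.1400 - (4)·0.6417 - (-2)·0.9125) / (12) = 0.5682
  r = (7 - (4)·0.1400 - (2)·0.4333 - (3)·0.9125) / (12) = 0.2363
  s = (3 - (3)·0.1400 - (2)·0.4333 - (-1)·0.6417) / (8) = 0.2944
Residual b − A·x = (0.3683, -1.6464, 3.6164, 0.8484)

0.3683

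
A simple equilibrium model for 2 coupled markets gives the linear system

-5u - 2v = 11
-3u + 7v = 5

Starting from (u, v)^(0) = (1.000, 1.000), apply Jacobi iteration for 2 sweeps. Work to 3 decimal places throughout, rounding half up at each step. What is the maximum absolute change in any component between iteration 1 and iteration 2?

1.543

Iteration 1:
  u = (11 - (-2)·1.000) / (-5) = -2.600
  v = (5 - (-3)·1.000) / (7) = 1.143
Iteration 2:
  u = (11 - (-2)·1.143) / (-5) = -2.657
  v = (5 - (-3)·-2.600) / (7) = -0.400
Change: (-0.057, -1.543) → max |·| = 1.543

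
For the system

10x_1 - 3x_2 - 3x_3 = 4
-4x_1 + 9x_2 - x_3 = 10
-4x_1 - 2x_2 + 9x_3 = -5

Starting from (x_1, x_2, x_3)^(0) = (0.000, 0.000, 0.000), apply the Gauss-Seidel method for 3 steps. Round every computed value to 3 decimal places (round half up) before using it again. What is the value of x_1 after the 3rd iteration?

Iteration 1:
  x_1 = (4 - (-3)·0.000 - (-3)·0.000) / (10) = 0.400
  x_2 = (10 - (-4)·0.400 - (-1)·0.000) / (9) = 1.289
  x_3 = (-5 - (-4)·0.400 - (-2)·1.289) / (9) = -0.091
Iteration 2:
  x_1 = (4 - (-3)·1.289 - (-3)·-0.091) / (10) = 0.759
  x_2 = (10 - (-4)·0.759 - (-1)·-0.091) / (9) = 1.438
  x_3 = (-5 - (-4)·0.759 - (-2)·1.438) / (9) = 0.101
Iteration 3:
  x_1 = (4 - (-3)·1.438 - (-3)·0.101) / (10) = 0.862
  x_2 = (10 - (-4)·0.862 - (-1)·0.101) / (9) = 1.505
  x_3 = (-5 - (-4)·0.862 - (-2)·1.505) / (9) = 0.162

0.862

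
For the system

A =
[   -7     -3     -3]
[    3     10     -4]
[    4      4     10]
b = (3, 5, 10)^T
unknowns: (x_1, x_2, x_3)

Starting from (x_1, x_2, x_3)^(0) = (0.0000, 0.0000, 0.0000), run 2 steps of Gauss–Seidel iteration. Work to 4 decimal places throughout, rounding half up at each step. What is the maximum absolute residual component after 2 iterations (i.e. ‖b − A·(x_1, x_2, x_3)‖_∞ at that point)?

Iteration 1:
  x_1 = (3 - (-3)·0.0000 - (-3)·0.0000) / (-7) = -0.4286
  x_2 = (5 - (3)·-0.4286 - (-4)·0.0000) / (10) = 0.6286
  x_3 = (10 - (4)·-0.4286 - (4)·0.6286) / (10) = 0.9200
Iteration 2:
  x_1 = (3 - (-3)·0.6286 - (-3)·0.9200) / (-7) = -1.0923
  x_2 = (5 - (3)·-1.0923 - (-4)·0.9200) / (10) = 1.1957
  x_3 = (10 - (4)·-1.0923 - (4)·1.1957) / (10) = 0.9586
Residual b − A·x = (1.8168, 0.1543, 0.0004); ∞-norm = 1.8168

1.8168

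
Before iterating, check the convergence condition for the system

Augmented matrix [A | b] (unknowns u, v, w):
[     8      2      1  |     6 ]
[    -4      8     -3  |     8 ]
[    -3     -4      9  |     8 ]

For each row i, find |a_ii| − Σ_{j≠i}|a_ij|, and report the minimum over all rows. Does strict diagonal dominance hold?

row 1: |8| − (2+1) = 5
row 2: |8| − (4+3) = 1
row 3: |9| − (3+4) = 2
minimum over rows = 1 → strictly diagonally dominant (convergence guaranteed)

1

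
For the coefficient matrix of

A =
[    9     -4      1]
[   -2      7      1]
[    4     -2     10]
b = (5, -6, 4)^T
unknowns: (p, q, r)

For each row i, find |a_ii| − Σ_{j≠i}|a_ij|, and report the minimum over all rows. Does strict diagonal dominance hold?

row 1: |9| − (4+1) = 4
row 2: |7| − (2+1) = 4
row 3: |10| − (4+2) = 4
minimum over rows = 4 → strictly diagonally dominant (convergence guaranteed)

4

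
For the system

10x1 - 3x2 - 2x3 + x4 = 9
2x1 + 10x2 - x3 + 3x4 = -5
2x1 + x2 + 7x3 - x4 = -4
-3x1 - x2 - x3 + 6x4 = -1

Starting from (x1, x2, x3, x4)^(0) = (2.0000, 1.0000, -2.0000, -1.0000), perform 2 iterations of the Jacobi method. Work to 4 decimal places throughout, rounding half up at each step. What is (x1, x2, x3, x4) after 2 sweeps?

Iteration 1:
  x1 = (9 - (-3)·1.0000 - (-2)·-2.0000 - (1)·-1.0000) / (10) = 0.9000
  x2 = (-5 - (2)·2.0000 - (-1)·-2.0000 - (3)·-1.0000) / (10) = -0.8000
  x3 = (-4 - (2)·2.0000 - (1)·1.0000 - (-1)·-1.0000) / (7) = -1.4286
  x4 = (-1 - (-3)·2.0000 - (-1)·1.0000 - (-1)·-2.0000) / (6) = 0.6667
Iteration 2:
  x1 = (9 - (-3)·-0.8000 - (-2)·-1.4286 - (1)·0.6667) / (10) = 0.3076
  x2 = (-5 - (2)·0.9000 - (-1)·-1.4286 - (3)·0.6667) / (10) = -1.0229
  x3 = (-4 - (2)·0.9000 - (1)·-0.8000 - (-1)·0.6667) / (7) = -0.6190
  x4 = (-1 - (-3)·0.9000 - (-1)·-0.8000 - (-1)·-1.4286) / (6) = -0.0881

(0.3076, -1.0229, -0.6190, -0.0881)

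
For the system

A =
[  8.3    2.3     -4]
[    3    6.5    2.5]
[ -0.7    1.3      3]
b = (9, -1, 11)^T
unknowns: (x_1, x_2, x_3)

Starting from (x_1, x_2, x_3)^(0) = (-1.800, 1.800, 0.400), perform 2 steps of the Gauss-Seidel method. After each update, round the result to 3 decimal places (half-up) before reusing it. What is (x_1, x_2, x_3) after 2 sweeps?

(3.263, -3.251, 5.837)

Iteration 1:
  x_1 = (9 - (2.3)·1.800 - (-4)·0.400) / (8.3) = 0.778
  x_2 = (-1 - (3)·0.778 - (2.5)·0.400) / (6.5) = -0.667
  x_3 = (11 - (-0.7)·0.778 - (1.3)·-0.667) / (3) = 4.137
Iteration 2:
  x_1 = (9 - (2.3)·-0.667 - (-4)·4.137) / (8.3) = 3.263
  x_2 = (-1 - (3)·3.263 - (2.5)·4.137) / (6.5) = -3.251
  x_3 = (11 - (-0.7)·3.263 - (1.3)·-3.251) / (3) = 5.837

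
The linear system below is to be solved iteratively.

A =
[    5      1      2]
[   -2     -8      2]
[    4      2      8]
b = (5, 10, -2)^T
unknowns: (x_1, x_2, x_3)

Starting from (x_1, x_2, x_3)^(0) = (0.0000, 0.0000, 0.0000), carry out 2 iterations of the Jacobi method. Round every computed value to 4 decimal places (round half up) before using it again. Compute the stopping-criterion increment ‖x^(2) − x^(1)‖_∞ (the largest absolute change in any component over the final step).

0.3500

Iteration 1:
  x_1 = (5 - (1)·0.0000 - (2)·0.0000) / (5) = 1.0000
  x_2 = (10 - (-2)·0.0000 - (2)·0.0000) / (-8) = -1.2500
  x_3 = (-2 - (4)·0.0000 - (2)·0.0000) / (8) = -0.2500
Iteration 2:
  x_1 = (5 - (1)·-1.2500 - (2)·-0.2500) / (5) = 1.3500
  x_2 = (10 - (-2)·1.0000 - (2)·-0.2500) / (-8) = -1.5625
  x_3 = (-2 - (4)·1.0000 - (2)·-1.2500) / (8) = -0.4375
Change: (0.3500, -0.3125, -0.1875) → max |·| = 0.3500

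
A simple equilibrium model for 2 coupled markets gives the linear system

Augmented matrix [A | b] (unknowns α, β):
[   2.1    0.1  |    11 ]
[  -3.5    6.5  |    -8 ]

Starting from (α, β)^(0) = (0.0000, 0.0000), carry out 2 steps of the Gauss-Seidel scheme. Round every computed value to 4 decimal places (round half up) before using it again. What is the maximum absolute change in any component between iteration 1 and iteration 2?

Iteration 1:
  α = (11 - (0.1)·0.0000) / (2.1) = 5.2381
  β = (-8 - (-3.5)·5.2381) / (6.5) = 1.5897
Iteration 2:
  α = (11 - (0.1)·1.5897) / (2.1) = 5.1624
  β = (-8 - (-3.5)·5.1624) / (6.5) = 1.5490
Change: (-0.0757, -0.0407) → max |·| = 0.0757

0.0757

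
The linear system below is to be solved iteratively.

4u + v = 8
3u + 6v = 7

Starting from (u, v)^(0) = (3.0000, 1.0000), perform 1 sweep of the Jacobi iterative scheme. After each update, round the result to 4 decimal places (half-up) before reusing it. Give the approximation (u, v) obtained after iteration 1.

Iteration 1:
  u = (8 - (1)·1.0000) / (4) = 1.7500
  v = (7 - (3)·3.0000) / (6) = -0.3333

(1.7500, -0.3333)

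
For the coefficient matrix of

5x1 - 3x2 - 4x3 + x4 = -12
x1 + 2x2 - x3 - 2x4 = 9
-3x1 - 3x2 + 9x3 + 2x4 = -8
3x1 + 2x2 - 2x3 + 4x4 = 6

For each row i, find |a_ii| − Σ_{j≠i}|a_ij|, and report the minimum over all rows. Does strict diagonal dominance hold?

row 1: |5| − (3+4+1) = -3
row 2: |2| − (1+1+2) = -2
row 3: |9| − (3+3+2) = 1
row 4: |4| − (3+2+2) = -3
minimum over rows = -3 → not strictly diagonally dominant

-3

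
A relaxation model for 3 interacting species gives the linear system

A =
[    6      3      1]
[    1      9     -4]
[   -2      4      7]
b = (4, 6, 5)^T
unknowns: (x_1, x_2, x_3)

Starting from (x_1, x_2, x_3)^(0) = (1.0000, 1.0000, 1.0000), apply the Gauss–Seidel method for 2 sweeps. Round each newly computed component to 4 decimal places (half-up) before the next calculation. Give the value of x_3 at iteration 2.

Iteration 1:
  x_1 = (4 - (3)·1.0000 - (1)·1.0000) / (6) = 0.0000
  x_2 = (6 - (1)·0.0000 - (-4)·1.0000) / (9) = 1.1111
  x_3 = (5 - (-2)·0.0000 - (4)·1.1111) / (7) = 0.0794
Iteration 2:
  x_1 = (4 - (3)·1.1111 - (1)·0.0794) / (6) = 0.0979
  x_2 = (6 - (1)·0.0979 - (-4)·0.0794) / (9) = 0.6911
  x_3 = (5 - (-2)·0.0979 - (4)·0.6911) / (7) = 0.3473

0.3473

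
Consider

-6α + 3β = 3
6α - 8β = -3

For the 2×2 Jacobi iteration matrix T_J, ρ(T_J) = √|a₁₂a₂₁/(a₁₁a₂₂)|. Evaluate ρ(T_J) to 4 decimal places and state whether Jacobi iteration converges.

a₁₂a₂₁/(a₁₁a₂₂) = (3)·(6) / ((-6)·(-8)) = 0.375000
ρ = √|0.375000| = √0.375000 = 0.6124
ρ < 1, so Jacobi converges

0.6124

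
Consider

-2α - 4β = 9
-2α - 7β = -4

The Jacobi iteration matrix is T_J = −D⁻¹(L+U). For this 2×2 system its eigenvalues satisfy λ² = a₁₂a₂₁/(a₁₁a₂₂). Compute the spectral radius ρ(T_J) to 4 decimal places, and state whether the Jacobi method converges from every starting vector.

a₁₂a₂₁/(a₁₁a₂₂) = (-4)·(-2) / ((-2)·(-7)) = 0.571429
ρ = √|0.571429| = √0.571429 = 0.7559
ρ < 1, so Jacobi converges

0.7559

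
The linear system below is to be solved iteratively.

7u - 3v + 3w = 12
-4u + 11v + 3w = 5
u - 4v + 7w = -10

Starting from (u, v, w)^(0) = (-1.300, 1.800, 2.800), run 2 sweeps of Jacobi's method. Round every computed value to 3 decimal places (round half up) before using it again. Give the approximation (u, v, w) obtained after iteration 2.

Iteration 1:
  u = (12 - (-3)·1.800 - (3)·2.800) / (7) = 1.286
  v = (5 - (-4)·-1.300 - (3)·2.800) / (11) = -0.782
  w = (-10 - (1)·-1.300 - (-4)·1.800) / (7) = -0.214
Iteration 2:
  u = (12 - (-3)·-0.782 - (3)·-0.214) / (7) = 1.471
  v = (5 - (-4)·1.286 - (3)·-0.214) / (11) = 0.981
  w = (-10 - (1)·1.286 - (-4)·-0.782) / (7) = -2.059

(1.471, 0.981, -2.059)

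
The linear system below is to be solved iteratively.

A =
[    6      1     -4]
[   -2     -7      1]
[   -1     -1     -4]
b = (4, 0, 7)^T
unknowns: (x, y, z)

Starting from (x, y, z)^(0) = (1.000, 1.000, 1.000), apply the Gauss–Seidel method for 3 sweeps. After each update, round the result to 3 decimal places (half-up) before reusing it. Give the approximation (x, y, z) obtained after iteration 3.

(-0.360, -0.121, -1.630)

Iteration 1:
  x = (4 - (1)·1.000 - (-4)·1.000) / (6) = 1.167
  y = (0 - (-2)·1.167 - (1)·1.000) / (-7) = -0.191
  z = (7 - (-1)·1.167 - (-1)·-0.191) / (-4) = -1.994
Iteration 2:
  x = (4 - (1)·-0.191 - (-4)·-1.994) / (6) = -0.631
  y = (0 - (-2)·-0.631 - (1)·-1.994) / (-7) = -0.105
  z = (7 - (-1)·-0.631 - (-1)·-0.105) / (-4) = -1.566
Iteration 3:
  x = (4 - (1)·-0.105 - (-4)·-1.566) / (6) = -0.360
  y = (0 - (-2)·-0.360 - (1)·-1.566) / (-7) = -0.121
  z = (7 - (-1)·-0.360 - (-1)·-0.121) / (-4) = -1.630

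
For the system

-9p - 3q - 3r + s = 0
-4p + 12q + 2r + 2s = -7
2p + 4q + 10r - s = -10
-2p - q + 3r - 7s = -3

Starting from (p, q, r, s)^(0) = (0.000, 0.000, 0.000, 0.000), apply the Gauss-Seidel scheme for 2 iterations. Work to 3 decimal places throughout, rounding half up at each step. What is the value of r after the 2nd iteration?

-0.944

Iteration 1:
  p = (0 - (-3)·0.000 - (-3)·0.000 - (1)·0.000) / (-9) = 0.000
  q = (-7 - (-4)·0.000 - (2)·0.000 - (2)·0.000) / (12) = -0.583
  r = (-10 - (2)·0.000 - (4)·-0.583 - (-1)·0.000) / (10) = -0.767
  s = (-3 - (-2)·0.000 - (-1)·-0.583 - (3)·-0.767) / (-7) = 0.183
Iteration 2:
  p = (0 - (-3)·-0.583 - (-3)·-0.767 - (1)·0.183) / (-9) = 0.470
  q = (-7 - (-4)·0.470 - (2)·-0.767 - (2)·0.183) / (12) = -0.329
  r = (-10 - (2)·0.470 - (4)·-0.329 - (-1)·0.183) / (10) = -0.944
  s = (-3 - (-2)·0.470 - (-1)·-0.329 - (3)·-0.944) / (-7) = -0.063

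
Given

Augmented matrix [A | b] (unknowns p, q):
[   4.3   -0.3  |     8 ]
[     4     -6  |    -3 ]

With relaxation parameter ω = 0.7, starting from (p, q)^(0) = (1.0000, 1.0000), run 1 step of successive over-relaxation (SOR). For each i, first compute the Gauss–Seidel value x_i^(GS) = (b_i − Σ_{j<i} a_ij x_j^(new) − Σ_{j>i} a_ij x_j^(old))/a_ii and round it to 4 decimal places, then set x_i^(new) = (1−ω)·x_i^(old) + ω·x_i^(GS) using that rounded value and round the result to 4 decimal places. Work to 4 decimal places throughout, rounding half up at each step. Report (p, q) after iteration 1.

(1.6511, 1.4205)

Iteration 1:
  p: GS value = (8 - (-0.3)·1.0000) / (4.3) = 1.9302;  p ← (1−ω)·1.0000 + ω·1.9302 = 1.6511
  q: GS value = (-3 - (4)·1.6511) / (-6) = 1.6007;  q ← (1−ω)·1.0000 + ω·1.6007 = 1.4205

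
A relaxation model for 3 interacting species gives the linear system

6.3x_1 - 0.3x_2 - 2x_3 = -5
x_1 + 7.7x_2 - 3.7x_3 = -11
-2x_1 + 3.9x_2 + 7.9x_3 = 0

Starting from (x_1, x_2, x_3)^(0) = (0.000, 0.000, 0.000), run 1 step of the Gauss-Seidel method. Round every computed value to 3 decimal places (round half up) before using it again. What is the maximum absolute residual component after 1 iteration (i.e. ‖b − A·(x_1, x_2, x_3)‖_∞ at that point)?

1.673

Iteration 1:
  x_1 = (-5 - (-0.3)·0.000 - (-2)·0.000) / (6.3) = -0.794
  x_2 = (-11 - (1)·-0.794 - (-3.7)·0.000) / (7.7) = -1.325
  x_3 = (0 - (-2)·-0.794 - (3.9)·-1.325) / (7.9) = 0.453
Residual b − A·x = (0.511, 1.673, 0.001); ∞-norm = 1.673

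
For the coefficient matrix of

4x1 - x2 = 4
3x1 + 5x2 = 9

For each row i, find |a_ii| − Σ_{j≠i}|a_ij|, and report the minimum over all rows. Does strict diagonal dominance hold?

2

row 1: |4| − (1) = 3
row 2: |5| − (3) = 2
minimum over rows = 2 → strictly diagonally dominant (convergence guaranteed)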